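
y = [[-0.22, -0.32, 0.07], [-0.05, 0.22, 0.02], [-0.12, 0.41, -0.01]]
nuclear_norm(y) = 0.85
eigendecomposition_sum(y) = [[0.01,  -0.1,  -0.00],[-0.03,  0.24,  0.01],[-0.04,  0.40,  0.02]] + [[-0.24, -0.27, 0.10], [-0.02, -0.03, 0.01], [-0.09, -0.10, 0.04]] + [[0.01, 0.05, -0.03], [0.00, 0.00, -0.00], [0.01, 0.11, -0.07]]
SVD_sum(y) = [[-0.01, -0.33, 0.02], [0.01, 0.21, -0.02], [0.02, 0.4, -0.03]] + [[-0.21, 0.01, 0.05], [-0.06, 0.0, 0.01], [-0.14, 0.01, 0.03]] + [[0.0, 0.00, 0.00], [0.0, 0.00, 0.02], [-0.00, -0.0, -0.01]]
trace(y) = -0.01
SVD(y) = [[-0.59,-0.81,-0.02], [0.38,-0.25,-0.89], [0.71,-0.53,0.46]] @ diag([0.56652061378046, 0.2608666531837879, 0.024555720687860914]) @ [[0.04, 1.00, -0.07], [0.97, -0.06, -0.22], [-0.22, -0.06, -0.97]]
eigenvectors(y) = [[-0.21,0.93,0.39], [0.51,0.09,0.00], [0.83,0.35,0.92]]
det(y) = 0.00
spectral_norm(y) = 0.57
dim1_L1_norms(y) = [0.61, 0.29, 0.54]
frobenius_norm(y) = 0.62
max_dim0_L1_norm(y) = 0.95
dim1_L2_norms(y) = [0.39, 0.23, 0.43]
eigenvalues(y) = [0.27, -0.22, -0.06]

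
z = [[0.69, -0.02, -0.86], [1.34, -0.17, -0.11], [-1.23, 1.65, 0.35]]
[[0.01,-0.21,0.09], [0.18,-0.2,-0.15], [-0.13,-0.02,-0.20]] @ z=[[-0.39, 0.18, 0.05], [0.04, -0.22, -0.19], [0.13, -0.32, 0.04]]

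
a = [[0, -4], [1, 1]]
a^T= [[0, 1], [-4, 1]]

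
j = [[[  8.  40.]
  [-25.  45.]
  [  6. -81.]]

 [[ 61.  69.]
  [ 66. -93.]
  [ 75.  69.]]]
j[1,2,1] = 69.0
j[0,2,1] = -81.0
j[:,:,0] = [[8.0, -25.0, 6.0], [61.0, 66.0, 75.0]]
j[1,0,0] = 61.0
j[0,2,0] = 6.0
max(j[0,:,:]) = 45.0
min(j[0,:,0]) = -25.0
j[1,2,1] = 69.0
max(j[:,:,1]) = 69.0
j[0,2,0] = 6.0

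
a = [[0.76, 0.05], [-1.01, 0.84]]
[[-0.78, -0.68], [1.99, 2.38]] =a@ [[-1.10, -1.00], [1.05, 1.63]]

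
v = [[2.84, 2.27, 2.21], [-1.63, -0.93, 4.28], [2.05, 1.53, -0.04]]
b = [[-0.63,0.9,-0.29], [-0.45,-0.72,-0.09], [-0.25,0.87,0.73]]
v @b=[[-3.36,2.84,0.59], [0.38,2.93,3.68], [-1.97,0.71,-0.76]]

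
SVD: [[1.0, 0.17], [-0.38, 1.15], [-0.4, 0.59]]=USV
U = [[0.3, 0.94], [-0.81, 0.34], [-0.5, 0.0]]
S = [1.43, 0.98]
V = [[0.56, -0.83], [0.83, 0.56]]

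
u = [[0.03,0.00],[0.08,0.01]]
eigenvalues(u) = [0.01, 0.03]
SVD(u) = [[-0.35,-0.94], [-0.94,0.35]] @ diag([0.08595241580617238, 0.0034903032938191866]) @ [[-0.99,-0.11], [-0.11,0.99]]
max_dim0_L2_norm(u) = 0.09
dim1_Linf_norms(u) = [0.03, 0.08]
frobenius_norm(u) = 0.09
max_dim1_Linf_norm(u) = 0.08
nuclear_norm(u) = 0.09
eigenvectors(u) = [[0.0, 0.24], [1.0, 0.97]]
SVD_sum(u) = [[0.03, 0.00],  [0.08, 0.01]] + [[0.0, -0.0],[-0.0, 0.0]]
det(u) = 0.00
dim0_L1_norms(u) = [0.11, 0.01]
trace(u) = 0.04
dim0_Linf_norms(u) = [0.08, 0.01]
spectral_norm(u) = 0.09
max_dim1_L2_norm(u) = 0.08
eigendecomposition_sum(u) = [[0.0,0.00], [-0.04,0.01]] + [[0.03, 0.00], [0.12, 0.0]]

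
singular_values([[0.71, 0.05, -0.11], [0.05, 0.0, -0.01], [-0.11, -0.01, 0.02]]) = [0.73, 0.0, 0.0]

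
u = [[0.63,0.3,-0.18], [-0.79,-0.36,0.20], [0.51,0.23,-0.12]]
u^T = [[0.63, -0.79, 0.51], [0.3, -0.36, 0.23], [-0.18, 0.20, -0.12]]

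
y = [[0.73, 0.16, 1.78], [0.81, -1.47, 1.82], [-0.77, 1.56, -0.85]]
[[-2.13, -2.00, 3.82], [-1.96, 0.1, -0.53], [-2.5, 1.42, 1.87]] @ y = [[-6.12,8.56,-10.68], [-0.94,-1.29,-2.86], [-2.11,0.43,-3.46]]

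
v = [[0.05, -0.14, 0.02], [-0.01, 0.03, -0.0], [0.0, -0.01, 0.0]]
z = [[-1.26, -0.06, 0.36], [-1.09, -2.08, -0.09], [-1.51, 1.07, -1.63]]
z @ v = [[-0.06, 0.17, -0.03], [-0.03, 0.09, -0.02], [-0.09, 0.26, -0.03]]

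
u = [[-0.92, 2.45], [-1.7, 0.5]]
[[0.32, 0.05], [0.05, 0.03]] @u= [[-0.38, 0.81], [-0.10, 0.14]]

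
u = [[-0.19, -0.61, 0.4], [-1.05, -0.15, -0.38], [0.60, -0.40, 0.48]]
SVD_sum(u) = [[0.07, -0.01, 0.04], [-0.96, 0.12, -0.49], [0.7, -0.09, 0.36]] + [[-0.25, -0.62, 0.33], [-0.10, -0.26, 0.14], [-0.12, -0.28, 0.15]] + [[-0.01, 0.02, 0.03], [0.01, -0.02, -0.02], [0.02, -0.03, -0.04]]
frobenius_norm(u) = 1.61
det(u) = 0.08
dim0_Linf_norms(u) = [1.05, 0.61, 0.48]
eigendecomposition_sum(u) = [[0.34, -0.26, 0.34], [-0.42, 0.32, -0.41], [0.53, -0.40, 0.52]] + [[-0.52, -0.36, 0.05],[-0.65, -0.45, 0.06],[0.04, 0.03, -0.00]] + [[-0.01, 0.01, 0.02], [0.02, -0.02, -0.03], [0.03, -0.02, -0.04]]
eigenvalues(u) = [1.18, -0.97, -0.07]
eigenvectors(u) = [[-0.45, 0.63, -0.32], [0.55, 0.78, 0.56], [-0.7, -0.04, 0.76]]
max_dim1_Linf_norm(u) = 1.05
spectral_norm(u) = 1.35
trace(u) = 0.14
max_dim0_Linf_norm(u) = 1.05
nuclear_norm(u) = 2.29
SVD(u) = [[0.06, 0.85, -0.52],[-0.80, 0.35, 0.48],[0.59, 0.39, 0.71]] @ diag([1.3455281212287242, 0.8793096467972261, 0.06609553715672299]) @ [[0.88, -0.11, 0.46], [-0.34, -0.83, 0.45], [0.33, -0.55, -0.77]]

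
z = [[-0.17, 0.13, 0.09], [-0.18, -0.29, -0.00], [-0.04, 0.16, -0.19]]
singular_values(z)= [0.37, 0.23, 0.2]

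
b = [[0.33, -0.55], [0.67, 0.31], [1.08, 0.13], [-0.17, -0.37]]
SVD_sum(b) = [[0.22, 0.04], [0.70, 0.13], [1.07, 0.2], [-0.23, -0.04]] + [[0.11, -0.59], [-0.03, 0.18], [0.01, -0.07], [0.06, -0.33]]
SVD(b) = [[-0.17,0.84], [-0.53,-0.26], [-0.81,0.1], [0.17,0.47]] @ diag([1.3399518905436878, 0.7141630983384657]) @ [[-0.98,  -0.18], [0.18,  -0.98]]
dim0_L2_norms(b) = [1.32, 0.74]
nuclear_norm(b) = 2.05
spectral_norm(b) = 1.34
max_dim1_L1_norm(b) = 1.21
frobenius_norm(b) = 1.52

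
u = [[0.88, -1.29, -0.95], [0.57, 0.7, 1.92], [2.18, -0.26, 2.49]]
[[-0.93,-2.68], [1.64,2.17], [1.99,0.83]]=u @ [[0.43, -0.60], [0.65, 0.96], [0.49, 0.96]]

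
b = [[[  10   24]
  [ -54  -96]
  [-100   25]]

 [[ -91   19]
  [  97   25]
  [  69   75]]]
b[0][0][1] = 24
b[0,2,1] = 25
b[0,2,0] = -100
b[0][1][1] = -96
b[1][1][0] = 97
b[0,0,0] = 10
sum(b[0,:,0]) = -144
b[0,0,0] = 10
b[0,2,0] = -100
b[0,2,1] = 25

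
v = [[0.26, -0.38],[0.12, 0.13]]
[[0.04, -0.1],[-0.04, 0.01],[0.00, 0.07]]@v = [[-0.00,-0.03], [-0.01,0.02], [0.01,0.01]]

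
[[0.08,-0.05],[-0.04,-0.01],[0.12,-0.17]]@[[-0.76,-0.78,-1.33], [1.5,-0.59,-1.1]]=[[-0.14, -0.03, -0.05], [0.02, 0.04, 0.06], [-0.35, 0.01, 0.03]]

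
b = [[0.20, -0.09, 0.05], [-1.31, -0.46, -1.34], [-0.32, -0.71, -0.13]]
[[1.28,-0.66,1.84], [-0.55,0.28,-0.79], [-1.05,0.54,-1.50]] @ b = [[0.53, -1.12, 0.71],[-0.22, 0.48, -0.30],[-0.44, 0.91, -0.58]]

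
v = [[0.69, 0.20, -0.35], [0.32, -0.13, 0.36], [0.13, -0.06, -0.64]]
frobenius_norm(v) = 1.15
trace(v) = -0.08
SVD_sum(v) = [[0.48,0.11,-0.55],[-0.05,-0.01,0.06],[0.36,0.08,-0.42]] + [[0.22, 0.01, 0.2], [0.35, 0.02, 0.31], [-0.24, -0.01, -0.21]] + [[-0.01, 0.08, 0.01],[0.02, -0.14, -0.01],[0.02, -0.13, -0.01]]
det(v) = 0.12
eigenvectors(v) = [[-0.93, -0.28, 0.29],[-0.37, 0.91, -0.81],[-0.07, -0.32, 0.5]]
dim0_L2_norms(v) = [0.77, 0.25, 0.81]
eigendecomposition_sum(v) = [[0.69, 0.17, -0.13], [0.27, 0.07, -0.05], [0.05, 0.01, -0.01]] + [[-0.12, 0.23, 0.44], [0.4, -0.74, -1.43], [-0.14, 0.26, 0.50]] + [[0.13, -0.19, -0.66], [-0.36, 0.54, 1.84], [0.22, -0.33, -1.13]]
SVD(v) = [[-0.8, -0.46, -0.39],[0.09, -0.73, 0.68],[-0.60, 0.50, 0.62]] @ diag([0.9262200513922397, 0.6458627976727866, 0.20634355570561952]) @ [[-0.65, -0.15, 0.75], [-0.75, -0.04, -0.66], [0.13, -0.99, -0.08]]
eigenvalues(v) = [0.74, -0.36, -0.47]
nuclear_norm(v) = 1.78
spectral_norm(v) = 0.93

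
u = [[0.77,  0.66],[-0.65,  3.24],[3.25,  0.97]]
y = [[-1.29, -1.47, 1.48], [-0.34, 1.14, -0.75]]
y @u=[[4.77, -4.18],[-3.44, 2.74]]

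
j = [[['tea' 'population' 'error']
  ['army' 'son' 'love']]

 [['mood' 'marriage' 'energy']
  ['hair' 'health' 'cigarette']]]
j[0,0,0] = 'tea'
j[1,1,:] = ['hair', 'health', 'cigarette']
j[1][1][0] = 'hair'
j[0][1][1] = 'son'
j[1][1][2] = 'cigarette'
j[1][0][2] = 'energy'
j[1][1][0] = 'hair'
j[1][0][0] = 'mood'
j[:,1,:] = [['army', 'son', 'love'], ['hair', 'health', 'cigarette']]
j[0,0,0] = 'tea'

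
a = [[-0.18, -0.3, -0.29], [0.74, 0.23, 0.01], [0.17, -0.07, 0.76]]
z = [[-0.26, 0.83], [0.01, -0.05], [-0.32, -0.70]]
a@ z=[[0.14,0.07], [-0.19,0.6], [-0.29,-0.39]]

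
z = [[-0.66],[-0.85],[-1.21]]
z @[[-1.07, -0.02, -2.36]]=[[0.71,0.01,1.56], [0.91,0.02,2.01], [1.29,0.02,2.86]]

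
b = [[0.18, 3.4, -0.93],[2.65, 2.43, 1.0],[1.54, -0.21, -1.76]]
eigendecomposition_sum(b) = [[1.44+0.00j, 2.30+0.00j, (0.15+0j)], [(1.94+0j), (3.08+0j), 0.20+0.00j], [(0.29+0j), 0.46+0.00j, 0.03+0.00j]] + [[-0.63+0.47j, 0.55-0.24j, (-0.54-0.79j)], [(0.36-0.34j), (-0.33+0.19j), 0.40+0.45j], [(0.63+0.72j), -0.33-0.64j, -0.90+0.72j]] + [[(-0.63-0.47j), 0.55+0.24j, -0.54+0.79j], [(0.36+0.34j), (-0.33-0.19j), 0.40-0.45j], [0.63-0.72j, -0.33+0.64j, (-0.9-0.72j)]]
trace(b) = 0.85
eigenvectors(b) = [[(0.59+0j), 0.05-0.59j, (0.05+0.59j)], [0.80+0.00j, 0.02+0.37j, 0.02-0.37j], [(0.12+0j), -0.71+0.00j, -0.71-0.00j]]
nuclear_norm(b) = 9.21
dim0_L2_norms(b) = [3.07, 4.18, 2.23]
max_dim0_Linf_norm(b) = 3.4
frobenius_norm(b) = 5.65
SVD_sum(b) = [[1.51, 2.67, -0.08], [1.67, 2.95, -0.09], [0.31, 0.54, -0.02]] + [[-1.30, 0.74, 0.04], [0.94, -0.53, -0.03], [1.30, -0.74, -0.04]] + [[-0.03, -0.01, -0.89], [0.04, 0.01, 1.12], [-0.07, -0.01, -1.7]]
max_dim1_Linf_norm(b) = 3.4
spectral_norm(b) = 4.62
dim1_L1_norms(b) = [4.51, 6.08, 3.51]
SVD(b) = [[-0.66, 0.63, 0.40], [-0.73, -0.45, -0.5], [-0.13, -0.63, 0.76]] @ diag([4.61816277699204, 2.370618024683032, 2.225026459674823]) @ [[-0.49, -0.87, 0.03], [-0.87, 0.49, 0.03], [-0.04, -0.01, -1.00]]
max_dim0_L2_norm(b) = 4.18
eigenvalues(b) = [(4.55+0j), (-1.85+1.38j), (-1.85-1.38j)]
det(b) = 24.36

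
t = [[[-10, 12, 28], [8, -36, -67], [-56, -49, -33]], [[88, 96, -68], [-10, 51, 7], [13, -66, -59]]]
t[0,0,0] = -10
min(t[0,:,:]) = -67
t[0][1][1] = -36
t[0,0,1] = 12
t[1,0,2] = -68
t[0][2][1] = -49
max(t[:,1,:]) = 51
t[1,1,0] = -10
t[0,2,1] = -49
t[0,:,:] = [[-10, 12, 28], [8, -36, -67], [-56, -49, -33]]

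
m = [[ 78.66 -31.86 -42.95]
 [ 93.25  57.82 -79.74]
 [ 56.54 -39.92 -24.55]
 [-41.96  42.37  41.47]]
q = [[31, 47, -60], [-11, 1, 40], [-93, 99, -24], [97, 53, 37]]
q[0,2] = -60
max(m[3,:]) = 42.37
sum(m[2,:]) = -7.930000000000003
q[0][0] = 31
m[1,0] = 93.25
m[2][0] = 56.54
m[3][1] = 42.37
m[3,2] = 41.47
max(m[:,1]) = 57.82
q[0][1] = 47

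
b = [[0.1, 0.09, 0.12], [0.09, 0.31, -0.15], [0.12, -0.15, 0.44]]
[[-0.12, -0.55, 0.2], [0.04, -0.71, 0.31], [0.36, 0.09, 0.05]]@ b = [[-0.04, -0.21, 0.16], [-0.02, -0.26, 0.25], [0.05, 0.05, 0.05]]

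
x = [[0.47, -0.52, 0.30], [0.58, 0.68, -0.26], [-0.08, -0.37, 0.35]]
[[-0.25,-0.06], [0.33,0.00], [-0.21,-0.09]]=x @ [[0.03, -0.02], [0.39, -0.14], [-0.19, -0.42]]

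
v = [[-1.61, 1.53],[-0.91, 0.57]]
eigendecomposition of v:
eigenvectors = [[(0.79+0j), (0.79-0j)], [0.56+0.23j, 0.56-0.23j]]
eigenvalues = [(-0.52+0.45j), (-0.52-0.45j)]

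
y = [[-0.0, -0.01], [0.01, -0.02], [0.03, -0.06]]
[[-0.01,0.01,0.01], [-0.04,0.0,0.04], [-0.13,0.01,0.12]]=y @ [[-1.82, -2.67, 1.81], [1.32, -1.49, -1.11]]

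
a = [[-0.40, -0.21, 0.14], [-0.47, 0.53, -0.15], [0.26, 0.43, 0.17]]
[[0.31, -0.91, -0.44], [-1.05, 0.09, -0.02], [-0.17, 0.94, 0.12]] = a @ [[0.39, 1.46, 0.63], [-1.21, 1.4, 0.26], [1.49, -0.25, -0.93]]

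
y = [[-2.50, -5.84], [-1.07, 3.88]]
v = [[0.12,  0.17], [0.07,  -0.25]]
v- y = [[2.62, 6.01], [1.14, -4.13]]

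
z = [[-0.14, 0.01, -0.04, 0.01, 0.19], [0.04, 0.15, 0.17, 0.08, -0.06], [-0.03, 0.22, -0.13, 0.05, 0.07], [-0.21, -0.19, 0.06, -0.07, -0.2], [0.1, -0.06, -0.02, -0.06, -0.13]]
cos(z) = [[0.98, 0.01, -0.0, 0.01, 0.03], [0.01, 0.98, -0.00, -0.01, -0.00], [-0.01, 0.00, 0.97, -0.0, 0.02], [-0.01, -0.00, 0.02, 1.00, -0.01], [0.01, -0.0, 0.01, -0.0, 0.98]]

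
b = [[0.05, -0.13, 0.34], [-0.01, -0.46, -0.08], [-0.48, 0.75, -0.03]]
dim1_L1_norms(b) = [0.52, 0.55, 1.26]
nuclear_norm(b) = 1.57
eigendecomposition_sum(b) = [[0.05+0.20j, 0.11-0.19j, 0.19-0.01j], [0.02-0.03j, (-0.04+0.01j), -0.02-0.02j], [(-0.26+0.01j), 0.21+0.19j, (-0.03+0.24j)]] + [[0.05-0.20j, 0.11+0.19j, 0.19+0.01j], [(0.02+0.03j), -0.04-0.01j, (-0.02+0.02j)], [(-0.26-0.01j), 0.21-0.19j, -0.03-0.24j]] + [[(-0.05-0j),-0.36+0.00j,-0.04+0.00j], [(-0.05-0j),-0.39+0.00j,(-0.04+0j)], [0.04+0.00j,(0.32-0j),0.03-0.00j]]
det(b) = -0.08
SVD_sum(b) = [[0.07, -0.14, 0.01],[0.18, -0.36, 0.02],[-0.39, 0.79, -0.04]] + [[0.06,0.04,0.31], [-0.03,-0.02,-0.14], [-0.00,-0.00,-0.01]] + [[-0.08,-0.04,0.02], [-0.16,-0.08,0.04], [-0.09,-0.04,0.02]]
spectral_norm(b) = 0.99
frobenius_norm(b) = 1.07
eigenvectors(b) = [[-0.12-0.60j, -0.12+0.60j, -0.57+0.00j], [-0.06+0.08j, -0.06-0.08j, -0.63+0.00j], [(0.78+0j), (0.78-0j), (0.52+0j)]]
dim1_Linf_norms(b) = [0.34, 0.46, 0.75]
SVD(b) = [[-0.16, 0.91, 0.38], [-0.41, -0.41, 0.82], [0.9, -0.03, 0.44]] @ diag([0.9853663930365154, 0.35278465394857605, 0.22692743204071097]) @ [[-0.44, 0.9, -0.05],[0.18, 0.14, 0.97],[-0.88, -0.42, 0.22]]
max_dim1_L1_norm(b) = 1.26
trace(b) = -0.44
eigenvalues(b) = [(-0.02+0.44j), (-0.02-0.44j), (-0.4+0j)]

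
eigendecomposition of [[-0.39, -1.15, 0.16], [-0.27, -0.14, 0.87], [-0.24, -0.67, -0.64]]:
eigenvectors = [[0.89+0.00j, (-0.7+0j), (-0.7-0j)],  [(-0.45+0j), (-0.23+0.37j), (-0.23-0.37j)],  [0.10+0.00j, (-0.38-0.43j), (-0.38+0.43j)]]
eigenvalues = [(0.2+0j), (-0.69+0.72j), (-0.69-0.72j)]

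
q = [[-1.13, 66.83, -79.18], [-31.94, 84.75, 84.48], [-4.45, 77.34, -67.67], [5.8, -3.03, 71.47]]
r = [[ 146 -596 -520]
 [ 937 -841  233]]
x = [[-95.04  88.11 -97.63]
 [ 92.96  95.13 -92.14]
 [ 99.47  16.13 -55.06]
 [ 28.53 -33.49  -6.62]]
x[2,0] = 99.47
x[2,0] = 99.47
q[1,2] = 84.48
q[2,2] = -67.67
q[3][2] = 71.47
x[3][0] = 28.53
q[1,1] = 84.75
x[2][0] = 99.47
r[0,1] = -596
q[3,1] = -3.03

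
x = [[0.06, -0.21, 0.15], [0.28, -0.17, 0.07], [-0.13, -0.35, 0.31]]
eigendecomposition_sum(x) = [[0.03+0.18j, -0.11+0.02j, 0.07-0.06j],[0.15+0.16j, (-0.09+0.09j), 0.03-0.10j],[(-0.06+0.31j), (-0.18-0.03j), 0.15-0.05j]] + [[(0.03-0.18j), -0.11-0.02j, (0.07+0.06j)], [(0.15-0.16j), -0.09-0.09j, 0.03+0.10j], [(-0.06-0.31j), -0.18+0.03j, 0.15+0.05j]] + [[-0.00-0.00j,0j,-0j], [-0.01-0.00j,0j,(0.01-0j)], [(-0.02-0j),0.01+0.00j,0.01-0.00j]]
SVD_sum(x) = [[0.01,-0.2,0.16], [0.0,-0.14,0.11], [0.01,-0.36,0.29]] + [[0.06, -0.01, -0.01],[0.28, -0.03, -0.04],[-0.14, 0.01, 0.02]] + [[-0.0, -0.00, -0.00], [0.00, 0.0, 0.00], [0.00, 0.00, 0.00]]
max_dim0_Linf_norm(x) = 0.35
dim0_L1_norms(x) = [0.47, 0.73, 0.53]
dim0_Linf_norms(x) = [0.28, 0.35, 0.31]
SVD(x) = [[0.46, 0.18, -0.87], [0.32, 0.88, 0.35], [0.83, -0.44, 0.35]] @ diag([0.5618650821058189, 0.3196902333384411, 0.002405040173170171]) @ [[0.02, -0.78, 0.62], [0.98, -0.1, -0.15], [0.18, 0.61, 0.77]]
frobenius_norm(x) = 0.65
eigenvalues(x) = [(0.1+0.22j), (0.1-0.22j), (0.01+0j)]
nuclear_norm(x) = 0.88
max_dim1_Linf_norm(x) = 0.35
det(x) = 0.00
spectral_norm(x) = 0.56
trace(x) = 0.20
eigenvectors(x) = [[(-0.42+0.15j), (-0.42-0.15j), 0.19+0.00j], [-0.30+0.41j, -0.30-0.41j, (0.6+0j)], [-0.74+0.00j, -0.74-0.00j, 0.78+0.00j]]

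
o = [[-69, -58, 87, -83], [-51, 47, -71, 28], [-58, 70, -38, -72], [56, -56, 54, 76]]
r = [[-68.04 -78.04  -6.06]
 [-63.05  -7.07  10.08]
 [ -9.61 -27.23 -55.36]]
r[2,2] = -55.36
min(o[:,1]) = -58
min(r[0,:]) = -78.04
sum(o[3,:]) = 130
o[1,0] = -51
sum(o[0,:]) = -123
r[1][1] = -7.07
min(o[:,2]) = -71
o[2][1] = 70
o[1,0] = -51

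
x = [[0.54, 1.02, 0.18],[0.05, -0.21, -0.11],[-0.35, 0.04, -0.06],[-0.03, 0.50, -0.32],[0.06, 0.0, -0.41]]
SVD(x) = [[-0.93, -0.21, -0.05], [0.14, 0.06, -0.40], [0.09, 0.32, 0.71], [-0.34, 0.7, 0.16], [0.0, 0.59, -0.56]] @ diag([1.2529450854261395, 0.5883909954591352, 0.3996556635018351]) @ [[-0.41, -0.91, -0.06], [-0.36, 0.23, -0.91], [-0.84, 0.35, 0.42]]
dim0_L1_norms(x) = [1.03, 1.77, 1.08]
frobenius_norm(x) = 1.44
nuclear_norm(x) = 2.24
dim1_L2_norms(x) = [1.17, 0.24, 0.36, 0.59, 0.41]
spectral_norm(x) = 1.25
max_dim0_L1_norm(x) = 1.77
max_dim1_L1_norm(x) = 1.74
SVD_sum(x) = [[0.48, 1.06, 0.07], [-0.07, -0.16, -0.01], [-0.05, -0.10, -0.01], [0.17, 0.38, 0.03], [-0.0, -0.00, -0.0]] + [[0.05, -0.03, 0.11],  [-0.01, 0.01, -0.03],  [-0.07, 0.04, -0.17],  [-0.15, 0.09, -0.37],  [-0.13, 0.08, -0.32]] + [[0.02, -0.01, -0.01], [0.14, -0.06, -0.07], [-0.24, 0.10, 0.12], [-0.06, 0.02, 0.03], [0.19, -0.08, -0.09]]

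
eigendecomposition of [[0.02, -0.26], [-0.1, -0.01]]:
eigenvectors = [[0.87, 0.83], [-0.49, 0.56]]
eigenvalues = [0.17, -0.16]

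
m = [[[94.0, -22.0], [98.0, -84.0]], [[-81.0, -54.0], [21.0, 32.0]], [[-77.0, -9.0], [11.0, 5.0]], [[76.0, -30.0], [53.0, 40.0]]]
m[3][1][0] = 53.0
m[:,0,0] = [94.0, -81.0, -77.0, 76.0]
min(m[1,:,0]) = -81.0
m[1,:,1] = [-54.0, 32.0]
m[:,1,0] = [98.0, 21.0, 11.0, 53.0]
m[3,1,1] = 40.0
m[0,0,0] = 94.0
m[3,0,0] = 76.0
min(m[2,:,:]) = -77.0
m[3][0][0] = 76.0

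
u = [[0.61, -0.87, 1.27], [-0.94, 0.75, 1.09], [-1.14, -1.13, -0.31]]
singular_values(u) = [1.72, 1.61, 1.58]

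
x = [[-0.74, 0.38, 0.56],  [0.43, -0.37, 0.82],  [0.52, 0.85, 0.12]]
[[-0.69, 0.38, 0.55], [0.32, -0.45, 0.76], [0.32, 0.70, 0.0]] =x @ [[0.81, -0.11, -0.08], [-0.11, 0.9, -0.08], [-0.08, -0.08, 0.93]]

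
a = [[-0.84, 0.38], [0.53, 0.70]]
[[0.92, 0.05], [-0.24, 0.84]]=a @[[-0.93, 0.36], [0.36, 0.93]]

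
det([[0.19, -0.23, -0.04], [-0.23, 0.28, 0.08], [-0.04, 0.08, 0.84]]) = 0.000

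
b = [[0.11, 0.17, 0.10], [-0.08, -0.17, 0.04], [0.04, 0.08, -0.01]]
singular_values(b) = [0.29, 0.1, 0.0]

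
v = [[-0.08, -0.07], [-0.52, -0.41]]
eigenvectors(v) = [[0.63, 0.17], [-0.78, 0.99]]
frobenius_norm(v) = 0.67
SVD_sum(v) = [[-0.08, -0.07], [-0.52, -0.41]] + [[0.0, -0.00], [-0.00, 0.00]]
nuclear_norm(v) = 0.68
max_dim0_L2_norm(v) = 0.53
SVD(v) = [[-0.16, -0.99], [-0.99, 0.16]] @ diag([0.6706498231927094, 0.00536792805351356]) @ [[0.78, 0.62],[-0.62, 0.78]]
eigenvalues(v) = [0.01, -0.5]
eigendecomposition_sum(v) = [[0.01,-0.0], [-0.01,0.0]] + [[-0.09, -0.07],  [-0.51, -0.41]]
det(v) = -0.00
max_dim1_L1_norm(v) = 0.93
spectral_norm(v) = 0.67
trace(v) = -0.49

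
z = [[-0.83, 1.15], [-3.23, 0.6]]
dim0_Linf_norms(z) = [3.23, 1.15]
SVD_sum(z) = [[-1.07, 0.3], [-3.15, 0.89]] + [[0.24, 0.85], [-0.08, -0.29]]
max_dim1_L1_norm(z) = 3.83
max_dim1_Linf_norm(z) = 3.23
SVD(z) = [[-0.32,-0.95], [-0.95,0.32]] @ diag([3.4550890373245133, 0.9309456182613267]) @ [[0.96, -0.27], [-0.27, -0.96]]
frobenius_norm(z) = 3.58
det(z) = 3.22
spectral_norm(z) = 3.46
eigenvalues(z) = [(-0.12+1.79j), (-0.12-1.79j)]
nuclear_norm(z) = 4.39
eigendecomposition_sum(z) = [[-0.42+0.87j,(0.57+0.04j)], [(-1.62-0.1j),0.30+0.92j]] + [[(-0.42-0.87j), 0.57-0.04j], [-1.62+0.10j, 0.30-0.92j]]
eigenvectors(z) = [[(0.19-0.48j), 0.19+0.48j], [0.86+0.00j, 0.86-0.00j]]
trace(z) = -0.23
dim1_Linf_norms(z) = [1.15, 3.23]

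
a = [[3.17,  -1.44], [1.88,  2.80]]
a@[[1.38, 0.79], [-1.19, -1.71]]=[[6.09, 4.97], [-0.74, -3.30]]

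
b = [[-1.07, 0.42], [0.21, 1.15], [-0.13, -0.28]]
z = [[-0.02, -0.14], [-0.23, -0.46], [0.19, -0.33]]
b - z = [[-1.05,0.56], [0.44,1.61], [-0.32,0.05]]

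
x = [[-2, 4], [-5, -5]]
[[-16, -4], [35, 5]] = x@[[-2, 0], [-5, -1]]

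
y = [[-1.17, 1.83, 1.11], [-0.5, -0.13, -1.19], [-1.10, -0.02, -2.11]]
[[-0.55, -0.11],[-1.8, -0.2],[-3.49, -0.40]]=y@[[1.75,0.15],[0.37,-0.03],[0.74,0.11]]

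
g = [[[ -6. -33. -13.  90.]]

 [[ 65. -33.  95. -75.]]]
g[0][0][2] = -13.0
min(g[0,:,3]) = 90.0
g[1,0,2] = 95.0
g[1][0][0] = 65.0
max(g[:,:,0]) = 65.0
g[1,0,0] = 65.0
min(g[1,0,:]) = -75.0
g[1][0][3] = -75.0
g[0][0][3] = 90.0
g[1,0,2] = 95.0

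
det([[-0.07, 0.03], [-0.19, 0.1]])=-0.001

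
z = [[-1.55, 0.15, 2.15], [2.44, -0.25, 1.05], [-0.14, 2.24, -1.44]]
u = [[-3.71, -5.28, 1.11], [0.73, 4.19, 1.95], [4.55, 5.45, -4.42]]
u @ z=[[-7.29, 3.25, -15.12],[8.82, 3.43, 3.16],[6.86, -10.58, 21.87]]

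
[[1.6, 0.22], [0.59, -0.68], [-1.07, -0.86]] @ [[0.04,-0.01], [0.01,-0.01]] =[[0.07, -0.02], [0.02, 0.0], [-0.05, 0.02]]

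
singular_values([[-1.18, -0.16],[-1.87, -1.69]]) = [2.72, 0.62]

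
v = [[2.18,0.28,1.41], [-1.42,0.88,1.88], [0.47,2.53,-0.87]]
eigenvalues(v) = [(-2.62+0j), (2.4+1.01j), (2.4-1.01j)]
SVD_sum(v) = [[0.88,1.13,-0.12], [-0.21,-0.27,0.03], [1.44,1.85,-0.20]] + [[1.48, -1.09, 0.53], [-0.84, 0.62, -0.3], [-1.02, 0.75, -0.36]] + [[-0.18, 0.25, 1.01], [-0.37, 0.53, 2.15], [0.05, -0.07, -0.30]]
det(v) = -17.79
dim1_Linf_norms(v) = [2.18, 1.88, 2.53]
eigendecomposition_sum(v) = [[(-0.13+0j), (-0.31+0j), 0.44+0.00j],[-0.34+0.00j, (-0.77+0j), 1.10+0.00j],[0.52-0.00j, (1.2-0j), (-1.71-0j)]] + [[(1.16+0.44j), 0.29-1.09j, (0.49-0.59j)], [(-0.54+0.85j), (0.82+0.41j), 0.39+0.48j], [(-0.03+0.73j), 0.67-0.04j, 0.42+0.16j]] + [[(1.16-0.44j),(0.29+1.09j),0.49+0.59j], [(-0.54-0.85j),0.82-0.41j,(0.39-0.48j)], [-0.03-0.73j,0.67+0.04j,0.42-0.16j]]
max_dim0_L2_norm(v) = 2.69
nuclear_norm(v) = 7.84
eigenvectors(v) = [[(0.21+0j), 0.70+0.00j, 0.70-0.00j], [(0.53+0j), (-0.12+0.56j), (-0.12-0.56j)], [(-0.82+0j), (0.13+0.39j), 0.13-0.39j]]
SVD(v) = [[-0.52, 0.75, -0.42], [0.12, -0.42, -0.9], [-0.85, -0.51, 0.13]] @ diag([2.774491289917183, 2.5655414937446634, 2.498598592420974]) @ [[-0.61, -0.79, 0.09], [0.77, -0.57, 0.27], [0.17, -0.23, -0.96]]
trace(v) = 2.19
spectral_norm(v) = 2.77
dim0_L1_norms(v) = [4.07, 3.69, 4.16]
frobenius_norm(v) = 4.53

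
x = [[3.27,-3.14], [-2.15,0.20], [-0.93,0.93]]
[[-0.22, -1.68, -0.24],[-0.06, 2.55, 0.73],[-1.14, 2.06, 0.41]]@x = [[3.12, 0.13], [-6.36, 1.38], [-8.54, 4.37]]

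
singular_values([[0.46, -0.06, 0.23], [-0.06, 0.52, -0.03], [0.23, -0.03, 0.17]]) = [0.63, 0.48, 0.04]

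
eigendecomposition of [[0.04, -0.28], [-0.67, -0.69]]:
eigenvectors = [[0.81, 0.29], [-0.58, 0.96]]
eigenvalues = [0.24, -0.89]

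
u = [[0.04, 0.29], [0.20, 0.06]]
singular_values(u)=[0.31, 0.18]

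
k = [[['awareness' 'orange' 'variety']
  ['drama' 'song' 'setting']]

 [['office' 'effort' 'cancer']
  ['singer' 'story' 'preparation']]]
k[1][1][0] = 'singer'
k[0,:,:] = [['awareness', 'orange', 'variety'], ['drama', 'song', 'setting']]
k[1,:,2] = ['cancer', 'preparation']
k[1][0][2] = 'cancer'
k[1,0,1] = 'effort'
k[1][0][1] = 'effort'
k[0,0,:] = ['awareness', 'orange', 'variety']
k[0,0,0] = 'awareness'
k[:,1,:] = [['drama', 'song', 'setting'], ['singer', 'story', 'preparation']]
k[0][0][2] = 'variety'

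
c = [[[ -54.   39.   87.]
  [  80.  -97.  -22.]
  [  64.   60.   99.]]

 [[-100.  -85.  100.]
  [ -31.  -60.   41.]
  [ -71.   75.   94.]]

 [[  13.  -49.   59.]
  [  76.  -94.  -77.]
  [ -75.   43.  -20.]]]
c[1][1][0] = -31.0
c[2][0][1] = -49.0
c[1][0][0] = -100.0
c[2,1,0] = 76.0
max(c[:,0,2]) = 100.0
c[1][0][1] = -85.0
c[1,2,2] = 94.0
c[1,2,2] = 94.0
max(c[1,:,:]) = 100.0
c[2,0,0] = 13.0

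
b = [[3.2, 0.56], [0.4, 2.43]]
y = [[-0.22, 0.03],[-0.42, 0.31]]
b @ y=[[-0.94, 0.27],[-1.11, 0.77]]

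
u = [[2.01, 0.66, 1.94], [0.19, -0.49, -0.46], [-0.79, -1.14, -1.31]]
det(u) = -0.53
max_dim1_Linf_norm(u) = 2.01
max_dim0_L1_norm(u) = 3.71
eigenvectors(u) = [[-0.92, 0.50, 0.52], [-0.17, -0.45, 0.54], [0.34, -0.74, -0.66]]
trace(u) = 0.21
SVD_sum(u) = [[1.74,1.02,1.99], [-0.24,-0.14,-0.27], [-1.12,-0.65,-1.27]] + [[0.29, -0.34, -0.08],[0.36, -0.43, -0.1],[0.37, -0.43, -0.10]] + [[-0.02, -0.02, 0.03], [0.06, 0.07, -0.09], [-0.04, -0.05, 0.07]]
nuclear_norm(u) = 4.48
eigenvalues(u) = [1.42, -1.47, 0.26]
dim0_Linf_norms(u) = [2.01, 1.14, 1.94]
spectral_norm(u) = 3.39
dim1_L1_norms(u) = [4.61, 1.14, 3.24]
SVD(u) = [[-0.84, -0.48, 0.26], [0.11, -0.61, -0.78], [0.54, -0.62, 0.57]] @ diag([3.387808607834211, 0.9279745005080153, 0.16886729432106704]) @ [[-0.62, -0.36, -0.7], [-0.64, 0.75, 0.18], [-0.46, -0.56, 0.69]]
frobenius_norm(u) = 3.52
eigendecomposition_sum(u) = [[1.98, -0.17, 1.44], [0.37, -0.03, 0.27], [-0.73, 0.06, -0.53]] + [[0.11, 0.68, 0.65], [-0.1, -0.61, -0.58], [-0.16, -1.02, -0.96]] + [[-0.08, 0.15, -0.15], [-0.08, 0.15, -0.15], [0.10, -0.19, 0.18]]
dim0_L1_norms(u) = [2.99, 2.29, 3.71]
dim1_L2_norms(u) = [2.87, 0.7, 1.91]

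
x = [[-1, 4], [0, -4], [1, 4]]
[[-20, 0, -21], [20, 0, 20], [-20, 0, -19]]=x @ [[0, 0, 1], [-5, 0, -5]]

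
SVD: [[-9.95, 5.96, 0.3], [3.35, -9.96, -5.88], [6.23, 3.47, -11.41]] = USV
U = [[-0.56, -0.42, -0.72],[0.61, 0.38, -0.7],[0.57, -0.82, 0.04]]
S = [16.8, 11.55, 6.71]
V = [[0.66, -0.44, -0.61], [0.03, -0.79, 0.61], [0.75, 0.42, 0.51]]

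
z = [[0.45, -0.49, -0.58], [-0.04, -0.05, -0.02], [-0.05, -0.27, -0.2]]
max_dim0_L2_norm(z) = 0.61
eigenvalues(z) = [0.51, -0.31, -0.0]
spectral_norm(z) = 0.92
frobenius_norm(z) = 0.95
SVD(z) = [[-0.96,  0.29,  -0.06], [-0.03,  -0.28,  -0.96], [-0.29,  -0.92,  0.27]] @ diag([0.9215054799024242, 0.22297197955967832, 0.0033386885211153]) @ [[-0.45, 0.6, 0.67], [0.84, 0.53, 0.09], [-0.30, 0.6, -0.74]]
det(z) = 0.00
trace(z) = 0.20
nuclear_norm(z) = 1.15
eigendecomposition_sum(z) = [[0.48,  -0.23,  -0.38], [-0.03,  0.02,  0.03], [-0.02,  0.01,  0.02]] + [[-0.03, -0.26, -0.20], [-0.01, -0.06, -0.05], [-0.03, -0.28, -0.22]] + [[0.00, 0.00, -0.00], [-0.0, -0.00, 0.00], [0.00, 0.00, -0.00]]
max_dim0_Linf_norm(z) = 0.58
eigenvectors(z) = [[-1.0, 0.66, 0.31],[0.07, 0.16, -0.59],[0.04, 0.73, 0.74]]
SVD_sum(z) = [[0.40, -0.52, -0.59],[0.01, -0.01, -0.02],[0.12, -0.16, -0.18]] + [[0.05,0.03,0.01], [-0.05,-0.03,-0.01], [-0.17,-0.11,-0.02]] + [[0.00, -0.00, 0.0], [0.0, -0.0, 0.00], [-0.0, 0.00, -0.0]]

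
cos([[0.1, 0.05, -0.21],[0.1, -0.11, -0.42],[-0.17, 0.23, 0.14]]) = [[0.97, 0.02, 0.04], [-0.04, 1.04, 0.02], [0.01, 0.0, 1.02]]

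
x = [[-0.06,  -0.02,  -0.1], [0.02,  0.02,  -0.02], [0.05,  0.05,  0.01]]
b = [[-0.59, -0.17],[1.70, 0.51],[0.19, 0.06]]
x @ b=[[-0.02,-0.01], [0.02,0.01], [0.06,0.02]]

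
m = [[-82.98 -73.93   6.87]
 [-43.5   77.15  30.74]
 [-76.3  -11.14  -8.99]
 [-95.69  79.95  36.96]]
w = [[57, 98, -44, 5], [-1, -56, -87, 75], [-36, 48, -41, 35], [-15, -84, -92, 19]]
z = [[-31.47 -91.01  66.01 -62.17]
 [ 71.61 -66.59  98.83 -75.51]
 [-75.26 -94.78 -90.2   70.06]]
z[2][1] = -94.78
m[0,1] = -73.93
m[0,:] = [-82.98, -73.93, 6.87]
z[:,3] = [-62.17, -75.51, 70.06]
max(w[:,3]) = 75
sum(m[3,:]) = 21.220000000000006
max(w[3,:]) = 19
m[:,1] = [-73.93, 77.15, -11.14, 79.95]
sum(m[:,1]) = 72.03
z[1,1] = -66.59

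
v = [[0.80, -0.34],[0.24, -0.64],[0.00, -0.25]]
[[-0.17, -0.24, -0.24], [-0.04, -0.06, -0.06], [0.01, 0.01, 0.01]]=v @ [[-0.23, -0.31, -0.31], [-0.03, -0.03, -0.03]]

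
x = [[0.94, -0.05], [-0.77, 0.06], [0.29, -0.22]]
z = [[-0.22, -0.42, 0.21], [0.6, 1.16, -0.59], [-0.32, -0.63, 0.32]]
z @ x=[[0.18, -0.06], [-0.50, 0.17], [0.28, -0.09]]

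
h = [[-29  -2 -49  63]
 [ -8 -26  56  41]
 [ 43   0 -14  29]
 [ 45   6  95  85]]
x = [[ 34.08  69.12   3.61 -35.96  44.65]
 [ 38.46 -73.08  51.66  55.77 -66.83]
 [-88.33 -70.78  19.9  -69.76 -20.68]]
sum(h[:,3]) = 218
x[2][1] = -70.78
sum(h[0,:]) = -17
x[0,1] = 69.12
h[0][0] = -29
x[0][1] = 69.12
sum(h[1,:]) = 63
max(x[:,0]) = 38.46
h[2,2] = -14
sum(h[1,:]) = 63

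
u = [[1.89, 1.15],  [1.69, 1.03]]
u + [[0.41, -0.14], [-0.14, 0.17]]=[[2.30, 1.01], [1.55, 1.20]]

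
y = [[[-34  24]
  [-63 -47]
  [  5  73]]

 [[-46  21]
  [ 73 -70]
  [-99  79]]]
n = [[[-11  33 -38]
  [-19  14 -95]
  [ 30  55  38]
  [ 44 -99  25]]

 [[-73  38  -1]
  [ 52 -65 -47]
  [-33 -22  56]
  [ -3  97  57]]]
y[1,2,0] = -99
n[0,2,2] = 38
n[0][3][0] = 44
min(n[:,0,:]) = -73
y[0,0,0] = -34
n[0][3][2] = 25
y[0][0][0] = -34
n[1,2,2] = 56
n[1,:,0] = [-73, 52, -33, -3]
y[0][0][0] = -34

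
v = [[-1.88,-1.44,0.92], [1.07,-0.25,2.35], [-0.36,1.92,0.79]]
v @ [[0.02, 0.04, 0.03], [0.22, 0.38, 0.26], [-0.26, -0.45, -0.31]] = [[-0.59, -1.04, -0.72], [-0.64, -1.11, -0.76], [0.21, 0.36, 0.24]]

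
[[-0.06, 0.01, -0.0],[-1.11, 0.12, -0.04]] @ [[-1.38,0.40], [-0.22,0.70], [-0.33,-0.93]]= [[0.08, -0.02], [1.52, -0.32]]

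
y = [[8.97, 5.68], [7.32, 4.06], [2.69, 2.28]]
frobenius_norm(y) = 13.97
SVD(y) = [[-0.76,  0.19],[-0.60,  -0.58],[-0.25,  0.79]] @ diag([13.956323336997498, 0.666962452600609]) @ [[-0.85, -0.52], [-0.52, 0.85]]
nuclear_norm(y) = 14.62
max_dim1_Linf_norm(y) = 8.97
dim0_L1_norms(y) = [18.98, 12.02]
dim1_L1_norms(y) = [14.65, 11.38, 4.97]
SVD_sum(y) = [[9.04, 5.57], [7.12, 4.39], [2.97, 1.83]] + [[-0.07,0.11], [0.20,-0.33], [-0.28,0.45]]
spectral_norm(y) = 13.96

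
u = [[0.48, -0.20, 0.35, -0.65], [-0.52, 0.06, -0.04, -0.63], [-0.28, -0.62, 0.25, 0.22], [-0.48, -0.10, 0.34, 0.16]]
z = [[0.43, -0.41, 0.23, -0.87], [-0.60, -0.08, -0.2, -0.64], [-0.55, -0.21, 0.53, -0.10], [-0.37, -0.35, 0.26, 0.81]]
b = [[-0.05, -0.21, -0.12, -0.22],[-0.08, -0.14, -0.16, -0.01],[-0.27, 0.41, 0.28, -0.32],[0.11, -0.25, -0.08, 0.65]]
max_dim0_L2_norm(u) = 0.95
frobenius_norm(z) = 1.90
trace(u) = 0.95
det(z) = -0.32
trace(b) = 0.74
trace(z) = 1.69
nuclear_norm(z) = 3.45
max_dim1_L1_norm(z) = 1.94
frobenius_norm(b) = 1.04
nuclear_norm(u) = 2.94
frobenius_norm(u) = 1.56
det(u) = 0.20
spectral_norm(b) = 0.91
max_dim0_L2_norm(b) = 0.76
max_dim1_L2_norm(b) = 0.71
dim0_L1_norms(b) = [0.51, 1.01, 0.64, 1.2]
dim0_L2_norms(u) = [0.9, 0.66, 0.55, 0.95]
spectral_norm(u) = 1.00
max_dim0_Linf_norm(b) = 0.65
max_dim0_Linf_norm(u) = 0.65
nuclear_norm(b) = 1.62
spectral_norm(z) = 1.38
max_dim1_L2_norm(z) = 1.08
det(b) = -0.01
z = u + b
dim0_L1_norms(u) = [1.76, 0.98, 0.98, 1.66]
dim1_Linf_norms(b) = [0.22, 0.16, 0.41, 0.65]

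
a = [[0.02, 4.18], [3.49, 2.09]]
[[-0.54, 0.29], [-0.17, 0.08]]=a @ [[0.03, -0.02],  [-0.13, 0.07]]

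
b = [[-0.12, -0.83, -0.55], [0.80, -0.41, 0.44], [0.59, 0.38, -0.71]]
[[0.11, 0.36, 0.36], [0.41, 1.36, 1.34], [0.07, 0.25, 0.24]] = b @ [[0.35, 1.19, 1.17], [-0.23, -0.76, -0.75], [0.07, 0.23, 0.23]]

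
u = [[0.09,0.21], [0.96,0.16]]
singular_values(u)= [0.98, 0.19]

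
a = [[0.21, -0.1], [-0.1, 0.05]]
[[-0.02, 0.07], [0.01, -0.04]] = a @ [[-0.02, 0.17], [0.12, -0.36]]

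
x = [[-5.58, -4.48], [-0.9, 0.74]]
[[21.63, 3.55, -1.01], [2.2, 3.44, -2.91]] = x @ [[-3.17,-2.21,1.69], [-0.88,1.96,-1.88]]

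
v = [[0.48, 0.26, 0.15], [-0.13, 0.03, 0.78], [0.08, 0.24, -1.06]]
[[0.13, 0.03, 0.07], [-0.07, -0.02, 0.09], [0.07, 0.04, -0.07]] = v@[[0.27,0.03,0.02], [0.01,0.07,0.18], [-0.04,-0.02,0.11]]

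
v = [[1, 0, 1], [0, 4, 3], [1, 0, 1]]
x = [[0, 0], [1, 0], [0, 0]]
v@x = [[0, 0], [4, 0], [0, 0]]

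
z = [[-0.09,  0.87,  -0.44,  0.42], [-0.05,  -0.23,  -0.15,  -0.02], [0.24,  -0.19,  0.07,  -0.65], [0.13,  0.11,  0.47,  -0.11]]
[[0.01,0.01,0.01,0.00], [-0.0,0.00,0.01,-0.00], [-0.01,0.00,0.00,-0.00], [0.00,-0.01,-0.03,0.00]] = z@[[0.06, 0.04, -0.06, 0.04],[-0.00, -0.00, -0.00, -0.0],[0.00, -0.02, -0.05, 0.0],[0.03, 0.01, -0.03, 0.02]]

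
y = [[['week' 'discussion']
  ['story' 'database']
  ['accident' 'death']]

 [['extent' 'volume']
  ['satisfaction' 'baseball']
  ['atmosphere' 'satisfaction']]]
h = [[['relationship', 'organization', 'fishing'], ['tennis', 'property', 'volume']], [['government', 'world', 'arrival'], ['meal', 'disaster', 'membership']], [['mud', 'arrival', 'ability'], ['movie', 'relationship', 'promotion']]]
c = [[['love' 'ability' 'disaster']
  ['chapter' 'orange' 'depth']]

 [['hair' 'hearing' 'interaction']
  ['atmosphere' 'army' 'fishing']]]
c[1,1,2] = 'fishing'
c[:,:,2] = [['disaster', 'depth'], ['interaction', 'fishing']]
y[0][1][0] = 'story'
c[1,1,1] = 'army'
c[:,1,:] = [['chapter', 'orange', 'depth'], ['atmosphere', 'army', 'fishing']]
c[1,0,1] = 'hearing'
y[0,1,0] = 'story'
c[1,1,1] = 'army'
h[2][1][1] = 'relationship'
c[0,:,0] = ['love', 'chapter']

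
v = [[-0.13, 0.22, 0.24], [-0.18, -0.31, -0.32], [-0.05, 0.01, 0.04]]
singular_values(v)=[0.56, 0.22, 0.02]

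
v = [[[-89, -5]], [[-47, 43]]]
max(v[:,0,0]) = -47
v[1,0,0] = -47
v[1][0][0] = -47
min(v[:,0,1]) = -5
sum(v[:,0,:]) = -98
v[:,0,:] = [[-89, -5], [-47, 43]]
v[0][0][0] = -89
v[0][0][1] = -5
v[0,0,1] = -5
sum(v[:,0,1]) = 38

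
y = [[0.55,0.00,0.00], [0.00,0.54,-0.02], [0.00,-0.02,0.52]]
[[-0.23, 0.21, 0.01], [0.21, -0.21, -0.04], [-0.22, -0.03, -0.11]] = y @[[-0.42,0.38,0.01], [0.38,-0.39,-0.09], [-0.4,-0.08,-0.22]]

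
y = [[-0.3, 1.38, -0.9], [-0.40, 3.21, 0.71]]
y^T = [[-0.30, -0.40], [1.38, 3.21], [-0.9, 0.71]]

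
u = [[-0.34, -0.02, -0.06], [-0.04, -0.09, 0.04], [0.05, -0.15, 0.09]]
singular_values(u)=[0.35, 0.2, 0.0]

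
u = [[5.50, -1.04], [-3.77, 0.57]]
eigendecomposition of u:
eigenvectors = [[0.83,0.18], [-0.56,0.98]]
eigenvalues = [6.2, -0.13]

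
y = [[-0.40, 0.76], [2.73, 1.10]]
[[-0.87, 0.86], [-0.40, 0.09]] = y @ [[0.26, -0.35], [-1.01, 0.95]]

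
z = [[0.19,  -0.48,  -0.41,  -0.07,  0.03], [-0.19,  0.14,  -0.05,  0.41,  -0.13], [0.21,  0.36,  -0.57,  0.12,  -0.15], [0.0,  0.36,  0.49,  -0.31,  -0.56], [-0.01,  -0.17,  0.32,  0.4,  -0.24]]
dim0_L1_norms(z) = [0.6, 1.51, 1.84, 1.31, 1.11]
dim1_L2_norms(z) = [0.66, 0.49, 0.73, 0.88, 0.59]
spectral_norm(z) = 1.05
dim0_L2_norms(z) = [0.34, 0.73, 0.92, 0.67, 0.64]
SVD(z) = [[-0.51, -0.18, 0.19, -0.73, 0.36], [0.05, 0.18, -0.68, 0.09, 0.71], [-0.28, 0.87, -0.15, -0.21, -0.31], [0.77, 0.28, 0.31, -0.42, 0.23], [0.24, -0.31, -0.62, -0.49, -0.47]] @ diag([1.0461294359882005, 0.7507996831980025, 0.675196696861621, 0.4599454820177826, 0.14823161939132412]) @ [[-0.16, 0.37, 0.79, -0.11, -0.45], [0.16, 0.77, -0.52, -0.03, -0.32], [0.21, -0.03, -0.01, -0.97, 0.13], [-0.42, 0.48, 0.12, -0.01, 0.76], [-0.85, -0.18, -0.31, -0.22, -0.32]]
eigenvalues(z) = [(0.57+0j), (-0.53+0.36j), (-0.53-0.36j), (-0.15+0.36j), (-0.15-0.36j)]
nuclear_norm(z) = 3.08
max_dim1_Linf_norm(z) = 0.57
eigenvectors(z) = [[(-0.79+0j),(-0.17-0.21j),-0.17+0.21j,(-0.11-0.47j),(-0.11+0.47j)], [0.56+0.00j,(-0.31-0.31j),(-0.31+0.31j),-0.26-0.02j,-0.26+0.02j], [(0.05+0j),(-0.24+0.11j),-0.24-0.11j,-0.23-0.19j,-0.23+0.19j], [(0.24+0j),(0.62+0j),0.62-0.00j,(-0.07-0.45j),(-0.07+0.45j)], [(0.03+0j),-0.16-0.50j,-0.16+0.50j,(-0.64+0j),-0.64-0.00j]]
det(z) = 0.04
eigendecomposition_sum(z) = [[(0.2+0j), (-0.47-0j), (-0.06-0j), -0.15+0.00j, 0.20+0.00j],[-0.14-0.00j, (0.33+0j), (0.04+0j), 0.11-0.00j, -0.14-0.00j],[-0.01-0.00j, 0.03+0.00j, 0j, (0.01-0j), -0.01-0.00j],[-0.06-0.00j, (0.14+0j), (0.02+0j), 0.05-0.00j, -0.06-0.00j],[-0.01-0.00j, (0.02+0j), 0j, 0.01-0.00j, (-0.01-0j)]] + [[(-0.06+0.06j), (-0.12+0.1j), -0.23j, 0.07+0.03j, (0.05+0.03j)], [-0.09+0.11j, -0.18+0.17j, (-0.03-0.37j), (0.12+0.03j), (0.09+0.04j)], [(0.04+0.07j), (0.06+0.14j), (-0.21-0.06j), (0.04-0.06j), 0.04-0.04j], [(-0.02-0.2j), -0.36j, (0.41+0.34j), -0.15+0.09j, (-0.13+0.05j)], [(-0.16+0.07j), (-0.29+0.09j), (0.17-0.42j), 0.11+0.10j, 0.07+0.09j]] + [[-0.06-0.06j, (-0.12-0.1j), 0.23j, 0.07-0.03j, 0.05-0.03j], [(-0.09-0.11j), (-0.18-0.17j), (-0.03+0.37j), 0.12-0.03j, (0.09-0.04j)], [0.04-0.07j, 0.06-0.14j, -0.21+0.06j, 0.04+0.06j, 0.04+0.04j], [-0.02+0.20j, 0.00+0.36j, (0.41-0.34j), -0.15-0.09j, -0.13-0.05j], [(-0.16-0.07j), -0.29-0.09j, 0.17+0.42j, (0.11-0.1j), 0.07-0.09j]] + [[(0.06+0.11j), 0.12+0.12j, (-0.18+0.03j), (-0.03+0.07j), (-0.14-0.11j)], [0.07-0.01j, 0.08-0.04j, (-0.01+0.1j), (0.03+0.03j), (-0.08+0.05j)], [(0.07+0.03j), 0.10+0.01j, -0.07+0.08j, 0.01+0.05j, (-0.11-0j)], [(0.05+0.1j), 0.11+0.12j, -0.17+0.02j, -0.03+0.07j, (-0.12-0.12j)], [(0.16-0.04j), (0.2-0.12j), -0.01+0.24j, (0.09+0.06j), (-0.19+0.14j)]] + [[0.06-0.11j, (0.12-0.12j), (-0.18-0.03j), (-0.03-0.07j), (-0.14+0.11j)], [(0.07+0.01j), (0.08+0.04j), (-0.01-0.1j), (0.03-0.03j), (-0.08-0.05j)], [(0.07-0.03j), 0.10-0.01j, (-0.07-0.08j), (0.01-0.05j), (-0.11+0j)], [0.05-0.10j, 0.11-0.12j, -0.17-0.02j, -0.03-0.07j, -0.12+0.12j], [0.16+0.04j, (0.2+0.12j), (-0.01-0.24j), (0.09-0.06j), -0.19-0.14j]]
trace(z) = -0.79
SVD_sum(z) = [[0.09, -0.20, -0.42, 0.06, 0.24], [-0.01, 0.02, 0.04, -0.01, -0.02], [0.05, -0.11, -0.23, 0.03, 0.13], [-0.13, 0.30, 0.64, -0.09, -0.36], [-0.04, 0.09, 0.2, -0.03, -0.11]] + [[-0.02,-0.10,0.07,0.0,0.04], [0.02,0.1,-0.07,-0.0,-0.04], [0.1,0.5,-0.34,-0.02,-0.21], [0.03,0.17,-0.11,-0.01,-0.07], [-0.04,-0.18,0.12,0.01,0.08]] + [[0.03, -0.0, -0.00, -0.12, 0.02], [-0.10, 0.01, 0.00, 0.44, -0.06], [-0.02, 0.00, 0.0, 0.10, -0.01], [0.04, -0.01, -0.00, -0.21, 0.03], [-0.09, 0.01, 0.00, 0.41, -0.05]] + [[0.14,-0.16,-0.04,0.00,-0.26],  [-0.02,0.02,0.0,-0.0,0.03],  [0.04,-0.05,-0.01,0.00,-0.07],  [0.08,-0.09,-0.02,0.00,-0.15],  [0.10,-0.11,-0.03,0.00,-0.17]] + [[-0.05,-0.01,-0.02,-0.01,-0.02], [-0.09,-0.02,-0.03,-0.02,-0.03], [0.04,0.01,0.01,0.01,0.01], [-0.03,-0.01,-0.01,-0.01,-0.01], [0.06,0.01,0.02,0.02,0.02]]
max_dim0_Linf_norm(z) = 0.57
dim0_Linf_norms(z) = [0.21, 0.48, 0.57, 0.41, 0.56]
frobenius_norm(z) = 1.53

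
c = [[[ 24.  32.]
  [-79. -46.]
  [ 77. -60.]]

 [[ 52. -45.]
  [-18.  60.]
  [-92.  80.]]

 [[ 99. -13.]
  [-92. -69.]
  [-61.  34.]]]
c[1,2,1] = 80.0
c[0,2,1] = -60.0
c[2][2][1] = 34.0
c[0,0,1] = 32.0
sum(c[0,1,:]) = -125.0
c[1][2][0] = -92.0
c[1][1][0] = -18.0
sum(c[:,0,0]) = 175.0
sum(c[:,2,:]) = -22.0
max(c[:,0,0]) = 99.0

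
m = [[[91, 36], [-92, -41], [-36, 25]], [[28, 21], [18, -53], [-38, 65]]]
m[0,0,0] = 91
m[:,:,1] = [[36, -41, 25], [21, -53, 65]]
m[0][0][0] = 91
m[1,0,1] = 21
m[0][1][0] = -92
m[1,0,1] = 21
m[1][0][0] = 28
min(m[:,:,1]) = -53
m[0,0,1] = 36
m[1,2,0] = -38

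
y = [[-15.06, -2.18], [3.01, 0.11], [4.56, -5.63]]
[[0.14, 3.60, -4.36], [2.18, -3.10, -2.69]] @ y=[[-11.15,24.64], [-54.43,10.05]]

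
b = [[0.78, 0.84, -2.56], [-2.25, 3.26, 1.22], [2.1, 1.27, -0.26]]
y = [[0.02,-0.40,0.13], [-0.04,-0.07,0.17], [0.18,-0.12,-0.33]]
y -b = [[-0.76, -1.24, 2.69],[2.21, -3.33, -1.05],[-1.92, -1.39, -0.07]]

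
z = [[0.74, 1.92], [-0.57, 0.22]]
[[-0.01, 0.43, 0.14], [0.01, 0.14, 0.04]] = z@ [[-0.02, -0.14, -0.04], [0.00, 0.28, 0.09]]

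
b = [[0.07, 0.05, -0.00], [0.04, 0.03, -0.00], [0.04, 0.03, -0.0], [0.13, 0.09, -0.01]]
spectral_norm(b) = 0.19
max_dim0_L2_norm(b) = 0.16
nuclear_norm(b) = 0.20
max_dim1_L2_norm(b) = 0.16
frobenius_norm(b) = 0.19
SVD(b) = [[-0.44, -0.58, 0.68], [-0.26, -0.41, -0.52], [-0.26, -0.41, -0.52], [-0.82, 0.57, -0.04]] @ diag([0.1935471341454769, 0.006172987536973672, 0.0011836760287908168]) @ [[-0.82, -0.58, 0.04], [0.18, -0.32, -0.93], [0.55, -0.75, 0.37]]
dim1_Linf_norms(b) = [0.07, 0.04, 0.04, 0.13]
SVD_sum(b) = [[0.07, 0.05, -0.0], [0.04, 0.03, -0.00], [0.04, 0.03, -0.0], [0.13, 0.09, -0.01]] + [[-0.0, 0.0, 0.0], [-0.0, 0.00, 0.0], [-0.00, 0.0, 0.00], [0.0, -0.0, -0.00]] + [[0.0, -0.0, 0.00], [-0.00, 0.00, -0.0], [-0.00, 0.0, -0.00], [-0.00, 0.0, -0.00]]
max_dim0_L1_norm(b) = 0.28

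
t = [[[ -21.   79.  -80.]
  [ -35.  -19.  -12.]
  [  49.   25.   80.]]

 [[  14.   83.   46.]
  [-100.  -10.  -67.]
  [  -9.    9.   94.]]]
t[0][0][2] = -80.0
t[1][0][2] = 46.0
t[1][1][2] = -67.0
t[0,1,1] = -19.0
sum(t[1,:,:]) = 60.0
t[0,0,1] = 79.0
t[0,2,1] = 25.0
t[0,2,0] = 49.0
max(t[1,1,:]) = -10.0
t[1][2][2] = 94.0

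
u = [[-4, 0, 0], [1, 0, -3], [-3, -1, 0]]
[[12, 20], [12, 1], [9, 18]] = u@[[-3, -5], [0, -3], [-5, -2]]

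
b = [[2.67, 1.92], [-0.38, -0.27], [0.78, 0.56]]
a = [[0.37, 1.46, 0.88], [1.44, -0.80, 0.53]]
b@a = [[3.75, 2.36, 3.37],  [-0.53, -0.34, -0.48],  [1.1, 0.69, 0.98]]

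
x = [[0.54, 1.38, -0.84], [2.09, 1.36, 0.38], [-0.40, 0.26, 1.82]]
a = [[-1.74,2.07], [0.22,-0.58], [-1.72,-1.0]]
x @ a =[[0.81,1.16], [-3.99,3.16], [-2.38,-2.80]]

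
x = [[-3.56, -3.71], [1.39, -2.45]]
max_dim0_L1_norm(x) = 6.16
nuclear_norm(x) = 7.88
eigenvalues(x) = [(-3.01+2.2j), (-3.01-2.2j)]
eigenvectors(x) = [[0.85+0.00j, (0.85-0j)], [-0.13-0.51j, (-0.13+0.51j)]]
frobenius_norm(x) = 5.86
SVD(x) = [[-0.98, -0.21], [-0.21, 0.98]] @ diag([5.227065964521991, 2.6551989384104147]) @ [[0.61, 0.79], [0.79, -0.61]]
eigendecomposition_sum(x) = [[-1.78+0.72j, (-1.86-2.53j)], [(0.7+0.95j), -1.23+1.48j]] + [[-1.78-0.72j, (-1.86+2.53j)], [(0.7-0.95j), -1.23-1.48j]]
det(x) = 13.88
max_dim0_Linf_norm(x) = 3.71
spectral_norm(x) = 5.23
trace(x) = -6.01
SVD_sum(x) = [[-3.12, -4.05], [-0.67, -0.86]] + [[-0.44, 0.34], [2.06, -1.59]]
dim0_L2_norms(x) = [3.82, 4.45]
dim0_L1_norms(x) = [4.95, 6.16]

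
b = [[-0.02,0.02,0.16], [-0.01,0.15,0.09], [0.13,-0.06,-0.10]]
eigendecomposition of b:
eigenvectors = [[(0.64+0j), (0.25-0.32j), (0.25+0.32j)], [0.21+0.00j, (-0.81+0j), (-0.81-0j)], [(-0.74+0j), 0.36-0.23j, (0.36+0.23j)]]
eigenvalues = [(-0.2+0j), (0.11+0.02j), (0.11-0.02j)]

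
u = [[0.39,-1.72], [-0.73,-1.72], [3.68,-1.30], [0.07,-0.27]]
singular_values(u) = [4.04, 2.37]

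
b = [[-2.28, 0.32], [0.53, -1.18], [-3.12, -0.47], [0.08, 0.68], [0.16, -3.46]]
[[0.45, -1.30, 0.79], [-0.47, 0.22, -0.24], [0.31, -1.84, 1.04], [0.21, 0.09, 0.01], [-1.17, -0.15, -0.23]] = b @ [[-0.15, 0.58, -0.34], [0.33, 0.07, 0.05]]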